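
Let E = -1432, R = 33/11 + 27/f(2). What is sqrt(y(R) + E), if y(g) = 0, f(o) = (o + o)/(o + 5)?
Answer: 2*I*sqrt(358) ≈ 37.842*I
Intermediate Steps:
f(o) = 2*o/(5 + o) (f(o) = (2*o)/(5 + o) = 2*o/(5 + o))
R = 201/4 (R = 33/11 + 27/((2*2/(5 + 2))) = 33*(1/11) + 27/((2*2/7)) = 3 + 27/((2*2*(1/7))) = 3 + 27/(4/7) = 3 + 27*(7/4) = 3 + 189/4 = 201/4 ≈ 50.250)
sqrt(y(R) + E) = sqrt(0 - 1432) = sqrt(-1432) = 2*I*sqrt(358)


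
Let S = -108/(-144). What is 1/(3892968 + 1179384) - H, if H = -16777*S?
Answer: 63824137129/5072352 ≈ 12583.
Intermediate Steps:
S = 3/4 (S = -108*(-1/144) = 3/4 ≈ 0.75000)
H = -50331/4 (H = -16777*3/4 = -50331/4 ≈ -12583.)
1/(3892968 + 1179384) - H = 1/(3892968 + 1179384) - 1*(-50331/4) = 1/5072352 + 50331/4 = 63824137129/5072352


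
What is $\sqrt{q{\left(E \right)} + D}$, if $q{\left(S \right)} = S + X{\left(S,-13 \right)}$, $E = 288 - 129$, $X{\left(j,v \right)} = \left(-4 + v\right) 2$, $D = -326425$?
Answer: $10 i \sqrt{3263} \approx 571.23 i$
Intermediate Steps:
$X{\left(j,v \right)} = -8 + 2 v$
$E = 159$
$q{\left(S \right)} = -34 + S$ ($q{\left(S \right)} = S + \left(-8 + 2 \left(-13\right)\right) = S - 34 = -34 + S$)
$\sqrt{q{\left(E \right)} + D} = \sqrt{\left(-34 + 159\right) - 326425} = \sqrt{125 - 326425} = \sqrt{-326300} = 10 i \sqrt{3263}$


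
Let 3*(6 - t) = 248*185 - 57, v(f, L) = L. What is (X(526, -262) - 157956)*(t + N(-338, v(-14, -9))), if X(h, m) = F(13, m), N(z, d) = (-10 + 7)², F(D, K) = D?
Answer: 7230314654/3 ≈ 2.4101e+9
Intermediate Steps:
N(z, d) = 9 (N(z, d) = (-3)² = 9)
X(h, m) = 13
t = -45805/3 (t = 6 - (248*185 - 57)/3 = 6 - (45880 - 57)/3 = 6 - ⅓*45823 = 6 - 45823/3 = -45805/3 ≈ -15268.)
(X(526, -262) - 157956)*(t + N(-338, v(-14, -9))) = (13 - 157956)*(-45805/3 + 9) = -157943*(-45778/3) = 7230314654/3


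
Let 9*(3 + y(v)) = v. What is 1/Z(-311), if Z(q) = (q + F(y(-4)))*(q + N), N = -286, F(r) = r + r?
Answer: 3/569339 ≈ 5.2693e-6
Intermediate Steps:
y(v) = -3 + v/9
F(r) = 2*r
Z(q) = (-286 + q)*(-62/9 + q) (Z(q) = (q + 2*(-3 + (⅑)*(-4)))*(q - 286) = (q + 2*(-3 - 4/9))*(-286 + q) = (q + 2*(-31/9))*(-286 + q) = (q - 62/9)*(-286 + q) = (-62/9 + q)*(-286 + q) = (-286 + q)*(-62/9 + q))
1/Z(-311) = 1/(17732/9 + (-311)² - 2636/9*(-311)) = 1/(17732/9 + 96721 + 819796/9) = 1/(569339/3) = 3/569339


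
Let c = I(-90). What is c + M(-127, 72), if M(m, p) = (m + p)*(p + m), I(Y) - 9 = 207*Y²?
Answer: 1679734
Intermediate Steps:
I(Y) = 9 + 207*Y²
c = 1676709 (c = 9 + 207*(-90)² = 9 + 207*8100 = 9 + 1676700 = 1676709)
M(m, p) = (m + p)² (M(m, p) = (m + p)*(m + p) = (m + p)²)
c + M(-127, 72) = 1676709 + (-127 + 72)² = 1676709 + (-55)² = 1676709 + 3025 = 1679734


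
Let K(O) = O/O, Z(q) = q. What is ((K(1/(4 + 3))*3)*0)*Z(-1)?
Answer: 0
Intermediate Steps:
K(O) = 1
((K(1/(4 + 3))*3)*0)*Z(-1) = ((1*3)*0)*(-1) = (3*0)*(-1) = 0*(-1) = 0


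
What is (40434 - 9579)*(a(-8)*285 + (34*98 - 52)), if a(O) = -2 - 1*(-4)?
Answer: 118791750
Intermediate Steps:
a(O) = 2 (a(O) = -2 + 4 = 2)
(40434 - 9579)*(a(-8)*285 + (34*98 - 52)) = (40434 - 9579)*(2*285 + (34*98 - 52)) = 30855*(570 + (3332 - 52)) = 30855*(570 + 3280) = 30855*3850 = 118791750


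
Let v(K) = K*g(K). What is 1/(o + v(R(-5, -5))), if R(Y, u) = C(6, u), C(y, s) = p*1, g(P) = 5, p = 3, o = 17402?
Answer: 1/17417 ≈ 5.7415e-5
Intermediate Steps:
C(y, s) = 3 (C(y, s) = 3*1 = 3)
R(Y, u) = 3
v(K) = 5*K (v(K) = K*5 = 5*K)
1/(o + v(R(-5, -5))) = 1/(17402 + 5*3) = 1/(17402 + 15) = 1/17417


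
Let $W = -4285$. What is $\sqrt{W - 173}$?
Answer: $i \sqrt{4458} \approx 66.768 i$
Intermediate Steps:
$\sqrt{W - 173} = \sqrt{-4285 - 173} = \sqrt{-4458} = i \sqrt{4458}$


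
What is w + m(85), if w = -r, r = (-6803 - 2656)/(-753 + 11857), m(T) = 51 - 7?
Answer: 498035/11104 ≈ 44.852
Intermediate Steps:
m(T) = 44
r = -9459/11104 ≈ -0.85186
w = 9459/11104 (w = -1*(-9459/11104) = 9459/11104 ≈ 0.85186)
w + m(85) = 9459/11104 + 44 = 498035/11104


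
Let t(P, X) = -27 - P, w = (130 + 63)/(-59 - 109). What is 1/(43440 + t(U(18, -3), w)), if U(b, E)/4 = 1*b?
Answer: 1/43341 ≈ 2.3073e-5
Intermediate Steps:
w = -193/168 (w = 193/(-168) = 193*(-1/168) = -193/168 ≈ -1.1488)
U(b, E) = 4*b (U(b, E) = 4*(1*b) = 4*b)
1/(43440 + t(U(18, -3), w)) = 1/(43440 + (-27 - 4*18)) = 1/(43440 + (-27 - 1*72)) = 1/(43440 + (-27 - 72)) = 1/(43440 - 99) = 1/43341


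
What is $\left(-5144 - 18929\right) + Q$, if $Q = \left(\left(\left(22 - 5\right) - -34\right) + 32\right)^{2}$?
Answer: $-17184$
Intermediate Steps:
$Q = 6889$ ($Q = \left(\left(\left(22 - 5\right) + 34\right) + 32\right)^{2} = \left(\left(17 + 34\right) + 32\right)^{2} = \left(51 + 32\right)^{2} = 83^{2} = 6889$)
$\left(-5144 - 18929\right) + Q = \left(-5144 - 18929\right) + 6889 = -24073 + 6889 = -17184$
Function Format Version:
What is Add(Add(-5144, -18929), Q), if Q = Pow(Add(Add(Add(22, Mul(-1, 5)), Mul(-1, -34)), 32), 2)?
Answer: -17184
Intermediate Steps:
Q = 6889 (Q = Pow(Add(Add(Add(22, -5), 34), 32), 2) = Pow(Add(Add(17, 34), 32), 2) = Pow(Add(51, 32), 2) = Pow(83, 2) = 6889)
Add(Add(-5144, -18929), Q) = Add(Add(-5144, -18929), 6889) = Add(-24073, 6889) = -17184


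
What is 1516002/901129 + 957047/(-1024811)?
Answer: 691192719559/923486911619 ≈ 0.74846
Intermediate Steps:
1516002/901129 + 957047/(-1024811) = 1516002*(1/901129) + 957047*(-1/1024811) = 1516002/901129 - 957047/1024811 = 691192719559/923486911619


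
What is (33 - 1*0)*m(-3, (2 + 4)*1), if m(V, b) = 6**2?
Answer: 1188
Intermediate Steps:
m(V, b) = 36
(33 - 1*0)*m(-3, (2 + 4)*1) = (33 - 1*0)*36 = (33 + 0)*36 = 33*36 = 1188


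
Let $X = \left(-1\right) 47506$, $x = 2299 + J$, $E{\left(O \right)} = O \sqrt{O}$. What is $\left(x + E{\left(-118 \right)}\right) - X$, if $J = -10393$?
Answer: $39412 - 118 i \sqrt{118} \approx 39412.0 - 1281.8 i$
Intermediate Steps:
$E{\left(O \right)} = O^{\frac{3}{2}}$
$x = -8094$ ($x = 2299 - 10393 = -8094$)
$X = -47506$
$\left(x + E{\left(-118 \right)}\right) - X = \left(-8094 + \left(-118\right)^{\frac{3}{2}}\right) - -47506 = \left(-8094 - 118 i \sqrt{118}\right) + 47506 = 39412 - 118 i \sqrt{118}$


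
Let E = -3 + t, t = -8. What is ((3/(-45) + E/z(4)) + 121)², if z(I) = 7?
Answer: 157076089/11025 ≈ 14247.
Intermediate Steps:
E = -11 (E = -3 - 8 = -11)
((3/(-45) + E/z(4)) + 121)² = ((3/(-45) - 11/7) + 121)² = ((3*(-1/45) - 11*⅐) + 121)² = ((-1/15 - 11/7) + 121)² = (-172/105 + 121)² = (12533/105)² = 157076089/11025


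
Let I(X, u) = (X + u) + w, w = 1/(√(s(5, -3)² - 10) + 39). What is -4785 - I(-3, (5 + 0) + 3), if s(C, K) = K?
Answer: -7290419/1522 + I/1522 ≈ -4790.0 + 0.00065703*I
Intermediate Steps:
w = (39 - I)/1522 (w = 1/(√((-3)² - 10) + 39) = 1/(√(9 - 10) + 39) = 1/(√(-1) + 39) = 1/(I + 39) = 1/(39 + I) = (39 - I)/1522 ≈ 0.025624 - 0.00065703*I)
I(X, u) = 39/1522 + X + u - I/1522 (I(X, u) = (X + u) + (39/1522 - I/1522) = 39/1522 + X + u - I/1522)
-4785 - I(-3, (5 + 0) + 3) = -4785 - (39/1522 - 3 + ((5 + 0) + 3) - I/1522) = -4785 - (39/1522 - 3 + (5 + 3) - I/1522) = -4785 - (39/1522 - 3 + 8 - I/1522) = -4785 - (7649/1522 - I/1522) = -4785 + (-7649/1522 + I/1522) = -7290419/1522 + I/1522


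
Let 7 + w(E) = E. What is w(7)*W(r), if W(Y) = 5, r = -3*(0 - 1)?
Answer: 0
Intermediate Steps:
r = 3 (r = -3*(-1) = 3)
w(E) = -7 + E
w(7)*W(r) = (-7 + 7)*5 = 0*5 = 0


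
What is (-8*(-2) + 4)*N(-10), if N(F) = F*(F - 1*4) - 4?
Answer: 2720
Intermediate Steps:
N(F) = -4 + F*(-4 + F) (N(F) = F*(F - 4) - 4 = F*(-4 + F) - 4 = -4 + F*(-4 + F))
(-8*(-2) + 4)*N(-10) = (-8*(-2) + 4)*(-4 + (-10)² - 4*(-10)) = (16 + 4)*(-4 + 100 + 40) = 20*136 = 2720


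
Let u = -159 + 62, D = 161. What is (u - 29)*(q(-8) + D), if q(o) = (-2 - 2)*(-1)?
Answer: -20790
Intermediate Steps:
u = -97
q(o) = 4 (q(o) = -4*(-1) = 4)
(u - 29)*(q(-8) + D) = (-97 - 29)*(4 + 161) = -126*165 = -20790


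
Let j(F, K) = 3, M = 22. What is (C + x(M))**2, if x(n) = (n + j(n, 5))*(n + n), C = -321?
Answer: 606841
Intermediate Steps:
x(n) = 2*n*(3 + n) (x(n) = (n + 3)*(n + n) = (3 + n)*(2*n) = 2*n*(3 + n))
(C + x(M))**2 = (-321 + 2*22*(3 + 22))**2 = (-321 + 2*22*25)**2 = (-321 + 1100)**2 = 779**2 = 606841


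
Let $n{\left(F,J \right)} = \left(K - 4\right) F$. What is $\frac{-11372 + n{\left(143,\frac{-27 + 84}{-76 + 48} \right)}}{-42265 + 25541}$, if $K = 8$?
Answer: $\frac{2700}{4181} \approx 0.64578$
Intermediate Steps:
$n{\left(F,J \right)} = 4 F$ ($n{\left(F,J \right)} = \left(8 - 4\right) F = 4 F$)
$\frac{-11372 + n{\left(143,\frac{-27 + 84}{-76 + 48} \right)}}{-42265 + 25541} = \frac{-11372 + 4 \cdot 143}{-42265 + 25541} = \frac{-11372 + 572}{-16724} = \left(-10800\right) \left(- \frac{1}{16724}\right) = \frac{2700}{4181}$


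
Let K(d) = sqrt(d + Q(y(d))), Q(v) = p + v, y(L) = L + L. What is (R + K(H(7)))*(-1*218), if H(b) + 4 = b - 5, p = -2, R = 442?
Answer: -96356 - 436*I*sqrt(2) ≈ -96356.0 - 616.6*I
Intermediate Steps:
y(L) = 2*L
Q(v) = -2 + v
H(b) = -9 + b (H(b) = -4 + (b - 5) = -4 + (-5 + b) = -9 + b)
K(d) = sqrt(-2 + 3*d) (K(d) = sqrt(d + (-2 + 2*d)) = sqrt(-2 + 3*d))
(R + K(H(7)))*(-1*218) = (442 + sqrt(-2 + 3*(-9 + 7)))*(-1*218) = (442 + sqrt(-2 + 3*(-2)))*(-218) = (442 + sqrt(-2 - 6))*(-218) = (442 + sqrt(-8))*(-218) = (442 + 2*I*sqrt(2))*(-218) = -96356 - 436*I*sqrt(2)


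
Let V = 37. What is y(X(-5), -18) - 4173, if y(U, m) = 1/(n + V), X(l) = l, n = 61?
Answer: -408953/98 ≈ -4173.0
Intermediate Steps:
y(U, m) = 1/98 (y(U, m) = 1/(61 + 37) = 1/98)
y(X(-5), -18) - 4173 = 1/98 - 4173 = -408953/98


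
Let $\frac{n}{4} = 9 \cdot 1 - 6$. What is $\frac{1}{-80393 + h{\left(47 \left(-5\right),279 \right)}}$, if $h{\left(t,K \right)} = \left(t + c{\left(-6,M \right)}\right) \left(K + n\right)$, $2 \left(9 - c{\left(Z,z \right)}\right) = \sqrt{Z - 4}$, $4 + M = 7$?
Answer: $- \frac{292318}{42725329967} + \frac{291 i \sqrt{10}}{42725329967} \approx -6.8418 \cdot 10^{-6} + 2.1538 \cdot 10^{-8} i$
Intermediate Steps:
$M = 3$ ($M = -4 + 7 = 3$)
$c{\left(Z,z \right)} = 9 - \frac{\sqrt{-4 + Z}}{2}$ ($c{\left(Z,z \right)} = 9 - \frac{\sqrt{Z - 4}}{2} = 9 - \frac{\sqrt{-4 + Z}}{2}$)
$n = 12$ ($n = 4 \left(9 \cdot 1 - 6\right) = 4 \left(9 - 6\right) = 4 \cdot 3 = 12$)
$h{\left(t,K \right)} = \left(12 + K\right) \left(9 + t - \frac{i \sqrt{10}}{2}\right)$ ($h{\left(t,K \right)} = \left(t + \left(9 - \frac{\sqrt{-4 - 6}}{2}\right)\right) \left(K + 12\right) = \left(t + \left(9 - \frac{\sqrt{-10}}{2}\right)\right) \left(12 + K\right) = \left(t + \left(9 - \frac{i \sqrt{10}}{2}\right)\right) \left(12 + K\right) = \left(9 + t - \frac{i \sqrt{10}}{2}\right) \left(12 + K\right) = \left(12 + K\right) \left(9 + t - \frac{i \sqrt{10}}{2}\right)$)
$\frac{1}{-80393 + h{\left(47 \left(-5\right),279 \right)}} = \frac{1}{-80393 + \left(108 + 12 \cdot 47 \left(-5\right) + 279 \cdot 47 \left(-5\right) + \frac{1}{2} \cdot 279 \left(18 - i \sqrt{10}\right) - 6 i \sqrt{10}\right)} = \frac{1}{-80393 + \left(108 + 12 \left(-235\right) + 279 \left(-235\right) + \left(2511 - \frac{279 i \sqrt{10}}{2}\right) - 6 i \sqrt{10}\right)} = \frac{1}{-80393 - \left(65766 + \frac{291 i \sqrt{10}}{2}\right)} = \frac{1}{-146159 - \frac{291 i \sqrt{10}}{2}}$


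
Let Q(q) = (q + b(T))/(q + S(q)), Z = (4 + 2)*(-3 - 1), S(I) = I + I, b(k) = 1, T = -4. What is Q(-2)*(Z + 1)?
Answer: -23/6 ≈ -3.8333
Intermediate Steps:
S(I) = 2*I
Z = -24 (Z = 6*(-4) = -24)
Q(q) = (1 + q)/(3*q) (Q(q) = (q + 1)/(q + 2*q) = (1 + q)/((3*q)) = (1 + q)*(1/(3*q)) = (1 + q)/(3*q))
Q(-2)*(Z + 1) = ((1/3)*(1 - 2)/(-2))*(-24 + 1) = ((1/3)*(-1/2)*(-1))*(-23) = (1/6)*(-23) = -23/6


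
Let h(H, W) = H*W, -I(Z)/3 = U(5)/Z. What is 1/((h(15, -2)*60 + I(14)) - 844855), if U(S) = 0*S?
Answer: -1/846655 ≈ -1.1811e-6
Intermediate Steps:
U(S) = 0
I(Z) = 0 (I(Z) = -0/Z = -3*0 = 0)
1/((h(15, -2)*60 + I(14)) - 844855) = 1/(((15*(-2))*60 + 0) - 844855) = 1/((-30*60 + 0) - 844855) = 1/((-1800 + 0) - 844855) = 1/(-1800 - 844855) = 1/(-846655) = -1/846655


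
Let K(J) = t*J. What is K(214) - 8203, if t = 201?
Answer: 34811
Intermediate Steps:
K(J) = 201*J
K(214) - 8203 = 201*214 - 8203 = 43014 - 8203 = 34811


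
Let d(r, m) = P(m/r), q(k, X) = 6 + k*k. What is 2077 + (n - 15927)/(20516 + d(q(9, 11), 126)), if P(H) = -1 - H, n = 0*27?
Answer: 1235130878/594893 ≈ 2076.2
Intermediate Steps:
n = 0
q(k, X) = 6 + k²
d(r, m) = -1 - m/r
2077 + (n - 15927)/(20516 + d(q(9, 11), 126)) = 2077 + (0 - 15927)/(20516 + (-1*126 - (6 + 9²))/(6 + 9²)) = 2077 - 15927/(20516 + (-126 - (6 + 81))/(6 + 81)) = 2077 - 15927/(20516 + (-126 - 1*87)/87) = 2077 - 15927/(20516 + (-126 - 87)/87) = 2077 - 15927/(20516 + (1/87)*(-213)) = 2077 - 15927/(20516 - 71/29) = 2077 - 15927/594893/29 = 2077 - 15927*29/594893 = 2077 - 461883/594893 = 1235130878/594893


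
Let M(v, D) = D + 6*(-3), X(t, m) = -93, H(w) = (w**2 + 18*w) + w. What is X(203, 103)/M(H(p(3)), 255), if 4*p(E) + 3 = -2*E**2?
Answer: -31/79 ≈ -0.39241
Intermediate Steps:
p(E) = -3/4 - E**2/2 (p(E) = -3/4 + (-2*E**2)/4 = -3/4 - E**2/2)
H(w) = w**2 + 19*w
M(v, D) = -18 + D (M(v, D) = D - 18 = -18 + D)
X(203, 103)/M(H(p(3)), 255) = -93/(-18 + 255) = -93/237 = -93*1/237 = -31/79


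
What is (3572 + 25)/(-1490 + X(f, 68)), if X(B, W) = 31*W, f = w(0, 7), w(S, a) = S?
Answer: 1199/206 ≈ 5.8204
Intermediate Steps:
f = 0
(3572 + 25)/(-1490 + X(f, 68)) = (3572 + 25)/(-1490 + 31*68) = 3597/(-1490 + 2108) = 3597/618 = 3597*(1/618) = 1199/206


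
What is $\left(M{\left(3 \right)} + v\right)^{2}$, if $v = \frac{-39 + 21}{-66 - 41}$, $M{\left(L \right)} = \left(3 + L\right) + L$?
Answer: $\frac{962361}{11449} \approx 84.056$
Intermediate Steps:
$M{\left(L \right)} = 3 + 2 L$
$v = \frac{18}{107}$ ($v = - \frac{18}{-107} = \left(-18\right) \left(- \frac{1}{107}\right) = \frac{18}{107} \approx 0.16822$)
$\left(M{\left(3 \right)} + v\right)^{2} = \left(\left(3 + 2 \cdot 3\right) + \frac{18}{107}\right)^{2} = \left(\left(3 + 6\right) + \frac{18}{107}\right)^{2} = \left(9 + \frac{18}{107}\right)^{2} = \left(\frac{981}{107}\right)^{2} = \frac{962361}{11449}$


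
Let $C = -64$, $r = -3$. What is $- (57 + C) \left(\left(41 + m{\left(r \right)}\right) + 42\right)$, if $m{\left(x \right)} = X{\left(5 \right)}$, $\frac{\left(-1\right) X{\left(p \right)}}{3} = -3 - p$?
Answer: $749$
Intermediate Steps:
$X{\left(p \right)} = 9 + 3 p$ ($X{\left(p \right)} = - 3 \left(-3 - p\right) = 9 + 3 p$)
$m{\left(x \right)} = 24$ ($m{\left(x \right)} = 9 + 3 \cdot 5 = 9 + 15 = 24$)
$- (57 + C) \left(\left(41 + m{\left(r \right)}\right) + 42\right) = - (57 - 64) \left(\left(41 + 24\right) + 42\right) = \left(-1\right) \left(-7\right) \left(65 + 42\right) = 7 \cdot 107 = 749$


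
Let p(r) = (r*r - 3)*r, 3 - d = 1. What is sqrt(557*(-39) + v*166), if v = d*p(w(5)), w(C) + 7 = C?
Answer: I*sqrt(22387) ≈ 149.62*I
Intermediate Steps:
d = 2 (d = 3 - 1*1 = 3 - 1 = 2)
w(C) = -7 + C
p(r) = r*(-3 + r**2) (p(r) = (r**2 - 3)*r = (-3 + r**2)*r = r*(-3 + r**2))
v = -4 (v = 2*((-7 + 5)*(-3 + (-7 + 5)**2)) = 2*(-2*(-3 + (-2)**2)) = 2*(-2*(-3 + 4)) = 2*(-2*1) = 2*(-2) = -4)
sqrt(557*(-39) + v*166) = sqrt(557*(-39) - 4*166) = sqrt(-21723 - 664) = sqrt(-22387) = I*sqrt(22387)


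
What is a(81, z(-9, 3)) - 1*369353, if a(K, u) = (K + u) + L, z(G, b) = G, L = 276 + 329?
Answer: -368676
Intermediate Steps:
L = 605
a(K, u) = 605 + K + u (a(K, u) = (K + u) + 605 = 605 + K + u)
a(81, z(-9, 3)) - 1*369353 = (605 + 81 - 9) - 1*369353 = 677 - 369353 = -368676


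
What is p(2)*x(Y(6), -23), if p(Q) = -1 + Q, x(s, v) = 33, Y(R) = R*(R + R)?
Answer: 33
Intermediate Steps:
Y(R) = 2*R**2 (Y(R) = R*(2*R) = 2*R**2)
p(2)*x(Y(6), -23) = (-1 + 2)*33 = 1*33 = 33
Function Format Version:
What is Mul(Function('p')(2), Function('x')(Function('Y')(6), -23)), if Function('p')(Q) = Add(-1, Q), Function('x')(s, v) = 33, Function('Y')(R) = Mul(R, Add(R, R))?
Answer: 33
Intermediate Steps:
Function('Y')(R) = Mul(2, Pow(R, 2)) (Function('Y')(R) = Mul(R, Mul(2, R)) = Mul(2, Pow(R, 2)))
Mul(Function('p')(2), Function('x')(Function('Y')(6), -23)) = Mul(Add(-1, 2), 33) = Mul(1, 33) = 33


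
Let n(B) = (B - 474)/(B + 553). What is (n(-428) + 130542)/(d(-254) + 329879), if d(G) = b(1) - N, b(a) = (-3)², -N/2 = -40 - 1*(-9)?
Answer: 8158424/20614125 ≈ 0.39577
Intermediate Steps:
N = 62 (N = -2*(-40 - 1*(-9)) = -2*(-40 + 9) = -2*(-31) = 62)
n(B) = (-474 + B)/(553 + B)
b(a) = 9
d(G) = -53 (d(G) = 9 - 1*62 = 9 - 62 = -53)
(n(-428) + 130542)/(d(-254) + 329879) = ((-474 - 428)/(553 - 428) + 130542)/(-53 + 329879) = (-902/125 + 130542)/329826 = ((1/125)*(-902) + 130542)*(1/329826) = (-902/125 + 130542)*(1/329826) = (16316848/125)*(1/329826) = 8158424/20614125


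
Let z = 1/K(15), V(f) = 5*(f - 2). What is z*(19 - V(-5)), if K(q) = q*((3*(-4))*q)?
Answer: -1/50 ≈ -0.020000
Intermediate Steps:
V(f) = -10 + 5*f (V(f) = 5*(-2 + f) = -10 + 5*f)
K(q) = -12*q² (K(q) = q*(-12*q) = -12*q²)
z = -1/2700 (z = 1/(-12*15²) = 1/(-12*225) = 1/(-2700) = -1/2700 ≈ -0.00037037)
z*(19 - V(-5)) = -(19 - (-10 + 5*(-5)))/2700 = -(19 - (-10 - 25))/2700 = -(19 - 1*(-35))/2700 = -(19 + 35)/2700 = -1/2700*54 = -1/50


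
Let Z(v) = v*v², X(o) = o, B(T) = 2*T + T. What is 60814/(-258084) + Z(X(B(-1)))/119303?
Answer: -3631130455/15395097726 ≈ -0.23586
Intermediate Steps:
B(T) = 3*T
Z(v) = v³
60814/(-258084) + Z(X(B(-1)))/119303 = 60814/(-258084) + (3*(-1))³/119303 = 60814*(-1/258084) + (-3)³*(1/119303) = -30407/129042 - 27*1/119303 = -30407/129042 - 27/119303 = -3631130455/15395097726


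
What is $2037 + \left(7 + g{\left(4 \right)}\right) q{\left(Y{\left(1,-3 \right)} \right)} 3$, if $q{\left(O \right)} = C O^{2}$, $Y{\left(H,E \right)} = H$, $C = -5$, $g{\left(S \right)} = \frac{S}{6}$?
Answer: $1922$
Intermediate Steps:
$g{\left(S \right)} = \frac{S}{6}$ ($g{\left(S \right)} = S \frac{1}{6} = \frac{S}{6}$)
$q{\left(O \right)} = - 5 O^{2}$
$2037 + \left(7 + g{\left(4 \right)}\right) q{\left(Y{\left(1,-3 \right)} \right)} 3 = 2037 + \left(7 + \frac{1}{6} \cdot 4\right) \left(- 5 \cdot 1^{2}\right) 3 = 2037 + \left(7 + \frac{2}{3}\right) \left(\left(-5\right) 1\right) 3 = 2037 + \frac{23}{3} \left(-5\right) 3 = 2037 - 115 = 1922$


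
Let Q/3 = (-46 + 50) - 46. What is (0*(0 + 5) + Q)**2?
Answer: 15876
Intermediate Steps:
Q = -126 (Q = 3*((-46 + 50) - 46) = 3*(4 - 46) = 3*(-42) = -126)
(0*(0 + 5) + Q)**2 = (0*(0 + 5) - 126)**2 = (0*5 - 126)**2 = (0 - 126)**2 = (-126)**2 = 15876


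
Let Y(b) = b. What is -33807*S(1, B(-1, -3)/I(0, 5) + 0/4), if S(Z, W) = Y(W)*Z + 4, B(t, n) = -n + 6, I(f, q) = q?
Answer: -980403/5 ≈ -1.9608e+5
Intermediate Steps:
B(t, n) = 6 - n
S(Z, W) = 4 + W*Z (S(Z, W) = W*Z + 4 = 4 + W*Z)
-33807*S(1, B(-1, -3)/I(0, 5) + 0/4) = -33807*(4 + ((6 - 1*(-3))/5 + 0/4)*1) = -33807*(4 + ((6 + 3)*(⅕) + 0*(¼))*1) = -33807*(4 + (9*(⅕) + 0)*1) = -33807*(4 + (9/5 + 0)*1) = -33807*(4 + (9/5)*1) = -33807*(4 + 9/5) = -33807*29/5 = -980403/5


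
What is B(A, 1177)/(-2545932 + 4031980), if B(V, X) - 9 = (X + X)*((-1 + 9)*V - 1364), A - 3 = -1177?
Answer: -25319615/1486048 ≈ -17.038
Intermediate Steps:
A = -1174 (A = 3 - 1177 = -1174)
B(V, X) = 9 + 2*X*(-1364 + 8*V) (B(V, X) = 9 + (X + X)*((-1 + 9)*V - 1364) = 9 + (2*X)*(8*V - 1364) = 9 + (2*X)*(-1364 + 8*V) = 9 + 2*X*(-1364 + 8*V))
B(A, 1177)/(-2545932 + 4031980) = (9 - 2728*1177 + 16*(-1174)*1177)/(-2545932 + 4031980) = (9 - 3210856 - 22108768)/1486048 = -25319615*1/1486048 = -25319615/1486048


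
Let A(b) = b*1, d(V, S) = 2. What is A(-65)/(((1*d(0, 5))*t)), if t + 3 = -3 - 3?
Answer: 65/18 ≈ 3.6111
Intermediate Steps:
A(b) = b
t = -9 (t = -3 + (-3 - 3) = -3 - 6 = -9)
A(-65)/(((1*d(0, 5))*t)) = -65/((1*2)*(-9)) = -65/(2*(-9)) = -65/(-18) = -65*(-1/18) = 65/18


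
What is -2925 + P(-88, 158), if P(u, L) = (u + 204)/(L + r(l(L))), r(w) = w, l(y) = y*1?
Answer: -231046/79 ≈ -2924.6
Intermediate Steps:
l(y) = y
P(u, L) = (204 + u)/(2*L) (P(u, L) = (u + 204)/(L + L) = (204 + u)/((2*L)) = (204 + u)*(1/(2*L)) = (204 + u)/(2*L))
-2925 + P(-88, 158) = -2925 + (½)*(204 - 88)/158 = -2925 + (½)*(1/158)*116 = -2925 + 29/79 = -231046/79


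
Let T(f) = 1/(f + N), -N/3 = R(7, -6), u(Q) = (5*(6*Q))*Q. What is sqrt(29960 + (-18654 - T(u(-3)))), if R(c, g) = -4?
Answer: sqrt(899098062)/282 ≈ 106.33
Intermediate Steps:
u(Q) = 30*Q**2 (u(Q) = (30*Q)*Q = 30*Q**2)
N = 12 (N = -3*(-4) = 12)
T(f) = 1/(12 + f) (T(f) = 1/(f + 12) = 1/(12 + f))
sqrt(29960 + (-18654 - T(u(-3)))) = sqrt(29960 + (-18654 - 1/(12 + 30*(-3)**2))) = sqrt(29960 + (-18654 - 1/(12 + 30*9))) = sqrt(29960 + (-18654 - 1/(12 + 270))) = sqrt(29960 + (-18654 - 1/282)) = sqrt(29960 - 5260429/282) = sqrt(3188291/282) = sqrt(899098062)/282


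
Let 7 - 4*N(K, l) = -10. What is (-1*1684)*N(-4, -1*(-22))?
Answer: -7157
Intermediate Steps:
N(K, l) = 17/4 (N(K, l) = 7/4 - ¼*(-10) = 7/4 + 5/2 = 17/4)
(-1*1684)*N(-4, -1*(-22)) = -1*1684*(17/4) = -1684*17/4 = -7157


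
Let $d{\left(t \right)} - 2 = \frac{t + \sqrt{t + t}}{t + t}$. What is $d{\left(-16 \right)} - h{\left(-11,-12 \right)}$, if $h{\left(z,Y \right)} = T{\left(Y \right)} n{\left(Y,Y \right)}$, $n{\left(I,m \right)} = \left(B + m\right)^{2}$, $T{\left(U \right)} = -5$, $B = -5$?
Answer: $\frac{2895}{2} - \frac{i \sqrt{2}}{8} \approx 1447.5 - 0.17678 i$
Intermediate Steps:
$n{\left(I,m \right)} = \left(-5 + m\right)^{2}$
$h{\left(z,Y \right)} = - 5 \left(-5 + Y\right)^{2}$
$d{\left(t \right)} = 2 + \frac{t + \sqrt{2} \sqrt{t}}{2 t}$ ($d{\left(t \right)} = 2 + \frac{t + \sqrt{t + t}}{t + t} = 2 + \frac{t + \sqrt{2 t}}{2 t} = 2 + \left(t + \sqrt{2} \sqrt{t}\right) \frac{1}{2 t} = 2 + \frac{t + \sqrt{2} \sqrt{t}}{2 t}$)
$d{\left(-16 \right)} - h{\left(-11,-12 \right)} = \left(\frac{5}{2} + \frac{\sqrt{2}}{2 \cdot 4 i}\right) - - 5 \left(-5 - 12\right)^{2} = \left(\frac{5}{2} + \frac{\sqrt{2} \left(- \frac{i}{4}\right)}{2}\right) - - 5 \left(-17\right)^{2} = \left(\frac{5}{2} - \frac{i \sqrt{2}}{8}\right) - \left(-5\right) 289 = \left(\frac{5}{2} - \frac{i \sqrt{2}}{8}\right) - -1445 = \left(\frac{5}{2} - \frac{i \sqrt{2}}{8}\right) + 1445 = \frac{2895}{2} - \frac{i \sqrt{2}}{8}$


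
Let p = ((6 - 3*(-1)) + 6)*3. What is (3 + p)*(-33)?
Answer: -1584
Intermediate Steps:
p = 45 (p = ((6 + 3) + 6)*3 = (9 + 6)*3 = 15*3 = 45)
(3 + p)*(-33) = (3 + 45)*(-33) = 48*(-33) = -1584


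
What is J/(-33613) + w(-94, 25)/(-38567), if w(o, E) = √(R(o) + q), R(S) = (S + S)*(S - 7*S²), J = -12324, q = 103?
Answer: 12324/33613 - √11645951/38567 ≈ 0.27816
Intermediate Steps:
R(S) = 2*S*(S - 7*S²) (R(S) = (2*S)*(S - 7*S²) = 2*S*(S - 7*S²))
w(o, E) = √(103 + o²*(2 - 14*o)) (w(o, E) = √(o²*(2 - 14*o) + 103) = √(103 + o²*(2 - 14*o)))
J/(-33613) + w(-94, 25)/(-38567) = -12324/(-33613) + √(103 - 2*(-94)²*(-1 + 7*(-94)))/(-38567) = -12324*(-1/33613) + √(103 - 2*8836*(-1 - 658))*(-1/38567) = 12324/33613 + √(103 - 2*8836*(-659))*(-1/38567) = 12324/33613 + √(103 + 11645848)*(-1/38567) = 12324/33613 + √11645951*(-1/38567) = 12324/33613 - √11645951/38567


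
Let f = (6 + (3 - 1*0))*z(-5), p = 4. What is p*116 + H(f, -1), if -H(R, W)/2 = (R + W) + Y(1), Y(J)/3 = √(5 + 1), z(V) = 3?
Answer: 412 - 6*√6 ≈ 397.30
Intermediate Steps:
Y(J) = 3*√6 (Y(J) = 3*√(5 + 1) = 3*√6)
f = 27 (f = (6 + (3 - 1*0))*3 = (6 + (3 + 0))*3 = (6 + 3)*3 = 9*3 = 27)
H(R, W) = -6*√6 - 2*R - 2*W (H(R, W) = -2*((R + W) + 3*√6) = -2*(R + W + 3*√6) = -6*√6 - 2*R - 2*W)
p*116 + H(f, -1) = 4*116 + (-6*√6 - 2*27 - 2*(-1)) = 464 + (-6*√6 - 54 + 2) = 464 + (-52 - 6*√6) = 412 - 6*√6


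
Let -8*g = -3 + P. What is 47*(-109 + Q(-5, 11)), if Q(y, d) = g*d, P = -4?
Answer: -37365/8 ≈ -4670.6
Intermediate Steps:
g = 7/8 (g = -(-3 - 4)/8 = -⅛*(-7) = 7/8 ≈ 0.87500)
Q(y, d) = 7*d/8
47*(-109 + Q(-5, 11)) = 47*(-109 + (7/8)*11) = 47*(-109 + 77/8) = 47*(-795/8) = -37365/8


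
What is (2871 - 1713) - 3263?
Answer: -2105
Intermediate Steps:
(2871 - 1713) - 3263 = 1158 - 3263 = -2105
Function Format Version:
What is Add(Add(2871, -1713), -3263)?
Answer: -2105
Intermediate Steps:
Add(Add(2871, -1713), -3263) = Add(1158, -3263) = -2105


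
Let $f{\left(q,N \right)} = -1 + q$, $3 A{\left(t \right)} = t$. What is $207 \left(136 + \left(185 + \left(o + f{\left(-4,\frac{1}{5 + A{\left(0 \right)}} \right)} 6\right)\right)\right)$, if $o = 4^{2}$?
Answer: $63549$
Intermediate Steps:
$A{\left(t \right)} = \frac{t}{3}$
$o = 16$
$207 \left(136 + \left(185 + \left(o + f{\left(-4,\frac{1}{5 + A{\left(0 \right)}} \right)} 6\right)\right)\right) = 207 \left(136 + \left(185 + \left(16 + \left(-1 - 4\right) 6\right)\right)\right) = 207 \left(136 + \left(185 + \left(16 - 30\right)\right)\right) = 207 \left(136 + \left(185 - 14\right)\right) = 207 \left(136 + 171\right) = 207 \cdot 307 = 63549$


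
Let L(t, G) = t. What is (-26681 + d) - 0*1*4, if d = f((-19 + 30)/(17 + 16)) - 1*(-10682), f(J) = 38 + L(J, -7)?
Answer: -47882/3 ≈ -15961.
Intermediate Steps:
f(J) = 38 + J
d = 32161/3 (d = (38 + (-19 + 30)/(17 + 16)) - 1*(-10682) = (38 + 11/33) + 10682 = (38 + 11*(1/33)) + 10682 = (38 + ⅓) + 10682 = 115/3 + 10682 = 32161/3 ≈ 10720.)
(-26681 + d) - 0*1*4 = (-26681 + 32161/3) - 0*1*4 = -47882/3 - 0*4 = -47882/3 - 429*0 = -47882/3 + 0 = -47882/3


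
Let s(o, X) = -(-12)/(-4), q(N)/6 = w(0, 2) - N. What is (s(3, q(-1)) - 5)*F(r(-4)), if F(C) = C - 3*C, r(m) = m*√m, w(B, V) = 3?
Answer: -128*I ≈ -128.0*I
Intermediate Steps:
r(m) = m^(3/2)
q(N) = 18 - 6*N (q(N) = 6*(3 - N) = 18 - 6*N)
F(C) = -2*C
s(o, X) = -3 (s(o, X) = -(-12)*(-1)/4 = -3*1 = -3)
(s(3, q(-1)) - 5)*F(r(-4)) = (-3 - 5)*(-(-16)*I) = -(-16)*(-8*I) = -128*I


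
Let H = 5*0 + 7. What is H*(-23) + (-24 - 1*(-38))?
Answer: -147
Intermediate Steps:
H = 7 (H = 0 + 7 = 7)
H*(-23) + (-24 - 1*(-38)) = 7*(-23) + (-24 - 1*(-38)) = -161 + (-24 + 38) = -161 + 14 = -147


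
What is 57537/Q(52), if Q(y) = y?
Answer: 57537/52 ≈ 1106.5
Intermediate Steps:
57537/Q(52) = 57537/52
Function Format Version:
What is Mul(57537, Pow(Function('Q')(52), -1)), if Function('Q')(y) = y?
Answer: Rational(57537, 52) ≈ 1106.5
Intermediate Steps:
Mul(57537, Pow(Function('Q')(52), -1)) = Mul(57537, Pow(52, -1)) = Mul(57537, Rational(1, 52)) = Rational(57537, 52)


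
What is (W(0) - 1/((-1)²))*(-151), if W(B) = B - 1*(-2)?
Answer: -151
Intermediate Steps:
W(B) = 2 + B (W(B) = B + 2 = 2 + B)
(W(0) - 1/((-1)²))*(-151) = ((2 + 0) - 1/((-1)²))*(-151) = (2 - 1/1)*(-151) = (2 - 1*1)*(-151) = (2 - 1)*(-151) = 1*(-151) = -151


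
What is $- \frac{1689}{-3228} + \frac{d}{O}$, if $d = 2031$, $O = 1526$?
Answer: $\frac{1522247}{820988} \approx 1.8542$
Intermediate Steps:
$- \frac{1689}{-3228} + \frac{d}{O} = - \frac{1689}{-3228} + \frac{2031}{1526} = \left(-1689\right) \left(- \frac{1}{3228}\right) + 2031 \cdot \frac{1}{1526} = \frac{563}{1076} + \frac{2031}{1526} = \frac{1522247}{820988}$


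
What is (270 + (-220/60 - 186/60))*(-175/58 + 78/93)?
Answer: -30932549/53940 ≈ -573.46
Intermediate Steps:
(270 + (-220/60 - 186/60))*(-175/58 + 78/93) = (270 + (-220*1/60 - 186*1/60))*(-175*1/58 + 78*(1/93)) = (270 + (-11/3 - 31/10))*(-175/58 + 26/31) = (270 - 203/30)*(-3917/1798) = (7897/30)*(-3917/1798) = -30932549/53940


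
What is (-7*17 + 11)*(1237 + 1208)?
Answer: -264060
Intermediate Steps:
(-7*17 + 11)*(1237 + 1208) = (-119 + 11)*2445 = -108*2445 = -264060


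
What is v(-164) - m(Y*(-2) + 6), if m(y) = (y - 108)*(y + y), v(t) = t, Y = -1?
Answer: 1436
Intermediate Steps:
m(y) = 2*y*(-108 + y) (m(y) = (-108 + y)*(2*y) = 2*y*(-108 + y))
v(-164) - m(Y*(-2) + 6) = -164 - 2*(-1*(-2) + 6)*(-108 + (-1*(-2) + 6)) = -164 - 2*(2 + 6)*(-108 + (2 + 6)) = -164 - 2*8*(-108 + 8) = -164 - 2*8*(-100) = -164 - 1*(-1600) = -164 + 1600 = 1436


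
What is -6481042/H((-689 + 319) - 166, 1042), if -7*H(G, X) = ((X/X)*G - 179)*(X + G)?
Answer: -22683647/180895 ≈ -125.40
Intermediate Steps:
H(G, X) = -(-179 + G)*(G + X)/7 (H(G, X) = -((X/X)*G - 179)*(X + G)/7 = -(1*G - 179)*(G + X)/7 = -(G - 179)*(G + X)/7 = -(-179 + G)*(G + X)/7)
-6481042/H((-689 + 319) - 166, 1042) = -6481042/(-((-689 + 319) - 166)²/7 + 179*((-689 + 319) - 166)/7 + (179/7)*1042 - ⅐*((-689 + 319) - 166)*1042) = -6481042/(-(-370 - 166)²/7 + 179*(-370 - 166)/7 + 186518/7 - ⅐*(-370 - 166)*1042) = -6481042/(-⅐*(-536)² + (179/7)*(-536) + 186518/7 - ⅐*(-536)*1042) = -6481042/(-⅐*287296 - 95944/7 + 186518/7 + 558512/7) = -6481042/(-287296/7 - 95944/7 + 186518/7 + 558512/7) = -6481042/361790/7 = -6481042*7/361790 = -22683647/180895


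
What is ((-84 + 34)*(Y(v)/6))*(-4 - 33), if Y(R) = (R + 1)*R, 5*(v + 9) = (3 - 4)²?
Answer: 21164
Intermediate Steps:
v = -44/5 (v = -9 + (3 - 4)²/5 = -9 + (⅕)*(-1)² = -9 + (⅕)*1 = -9 + ⅕ = -44/5 ≈ -8.8000)
Y(R) = R*(1 + R) (Y(R) = (1 + R)*R = R*(1 + R))
((-84 + 34)*(Y(v)/6))*(-4 - 33) = ((-84 + 34)*(-44*(1 - 44/5)/5/6))*(-4 - 33) = -50*(-44/5*(-39/5))/6*(-37) = -3432/6*(-37) = -50*286/25*(-37) = -572*(-37) = 21164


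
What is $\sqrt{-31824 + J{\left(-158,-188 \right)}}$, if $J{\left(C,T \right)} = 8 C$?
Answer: $8 i \sqrt{517} \approx 181.9 i$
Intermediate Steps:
$\sqrt{-31824 + J{\left(-158,-188 \right)}} = \sqrt{-31824 + 8 \left(-158\right)} = \sqrt{-31824 - 1264} = \sqrt{-33088} = 8 i \sqrt{517}$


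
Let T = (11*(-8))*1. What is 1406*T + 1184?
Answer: -122544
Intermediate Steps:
T = -88 (T = -88*1 = -88)
1406*T + 1184 = 1406*(-88) + 1184 = -123728 + 1184 = -122544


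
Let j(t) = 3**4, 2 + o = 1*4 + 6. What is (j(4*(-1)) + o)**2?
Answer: 7921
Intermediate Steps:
o = 8 (o = -2 + (1*4 + 6) = -2 + (4 + 6) = -2 + 10 = 8)
j(t) = 81
(j(4*(-1)) + o)**2 = (81 + 8)**2 = 89**2 = 7921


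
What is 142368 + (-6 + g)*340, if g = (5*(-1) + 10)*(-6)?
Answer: 130128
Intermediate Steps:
g = -30 (g = (-5 + 10)*(-6) = 5*(-6) = -30)
142368 + (-6 + g)*340 = 142368 + (-6 - 30)*340 = 142368 - 36*340 = 142368 - 12240 = 130128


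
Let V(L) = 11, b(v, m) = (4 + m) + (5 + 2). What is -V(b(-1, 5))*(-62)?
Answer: 682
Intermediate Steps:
b(v, m) = 11 + m (b(v, m) = (4 + m) + 7 = 11 + m)
-V(b(-1, 5))*(-62) = -11*(-62) = -1*(-682) = 682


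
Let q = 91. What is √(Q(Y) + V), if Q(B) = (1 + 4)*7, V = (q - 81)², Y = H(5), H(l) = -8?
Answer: 3*√15 ≈ 11.619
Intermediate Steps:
Y = -8
V = 100 (V = (91 - 81)² = 10² = 100)
Q(B) = 35 (Q(B) = 5*7 = 35)
√(Q(Y) + V) = √(35 + 100) = √135 = 3*√15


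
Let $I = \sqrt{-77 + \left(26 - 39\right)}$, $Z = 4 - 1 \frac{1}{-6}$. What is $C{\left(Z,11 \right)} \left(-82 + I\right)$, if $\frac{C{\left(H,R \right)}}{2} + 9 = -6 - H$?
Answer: $\frac{9430}{3} - 115 i \sqrt{10} \approx 3143.3 - 363.66 i$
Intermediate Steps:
$Z = \frac{25}{6}$ ($Z = 4 - 1 \left(- \frac{1}{6}\right) = 4 - - \frac{1}{6} = 4 + \frac{1}{6} = \frac{25}{6} \approx 4.1667$)
$C{\left(H,R \right)} = -30 - 2 H$ ($C{\left(H,R \right)} = -18 + 2 \left(-6 - H\right) = -18 - \left(12 + 2 H\right) = -30 - 2 H$)
$I = 3 i \sqrt{10}$ ($I = \sqrt{-77 - 13} = \sqrt{-90} = 3 i \sqrt{10} \approx 9.4868 i$)
$C{\left(Z,11 \right)} \left(-82 + I\right) = \left(-30 - \frac{25}{3}\right) \left(-82 + 3 i \sqrt{10}\right) = - \frac{115 \left(-82 + 3 i \sqrt{10}\right)}{3} = \frac{9430}{3} - 115 i \sqrt{10}$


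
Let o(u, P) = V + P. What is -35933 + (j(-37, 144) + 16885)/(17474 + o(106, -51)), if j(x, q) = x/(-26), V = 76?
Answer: -5449380565/151658 ≈ -35932.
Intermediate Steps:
j(x, q) = -x/26 (j(x, q) = x*(-1/26) = -x/26)
o(u, P) = 76 + P
-35933 + (j(-37, 144) + 16885)/(17474 + o(106, -51)) = -35933 + (-1/26*(-37) + 16885)/(17474 + (76 - 51)) = -35933 + (37/26 + 16885)/(17474 + 25) = -35933 + (439047/26)/17499 = -35933 + (439047/26)*(1/17499) = -35933 + 146349/151658 = -5449380565/151658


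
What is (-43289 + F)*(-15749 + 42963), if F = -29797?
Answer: -1988962404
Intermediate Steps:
(-43289 + F)*(-15749 + 42963) = (-43289 - 29797)*(-15749 + 42963) = -73086*27214 = -1988962404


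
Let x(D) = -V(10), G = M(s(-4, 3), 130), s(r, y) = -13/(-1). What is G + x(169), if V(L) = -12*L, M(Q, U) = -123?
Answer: -3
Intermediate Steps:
s(r, y) = 13 (s(r, y) = -13*(-1) = 13)
G = -123
x(D) = 120 (x(D) = -(-12)*10 = -1*(-120) = 120)
G + x(169) = -123 + 120 = -3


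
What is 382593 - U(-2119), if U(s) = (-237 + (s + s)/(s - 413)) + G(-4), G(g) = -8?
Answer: 484670789/1266 ≈ 3.8284e+5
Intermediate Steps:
U(s) = -245 + 2*s/(-413 + s) (U(s) = (-237 + (s + s)/(s - 413)) - 8 = (-237 + (2*s)/(-413 + s)) - 8 = (-237 + 2*s/(-413 + s)) - 8 = -245 + 2*s/(-413 + s))
382593 - U(-2119) = 382593 - (101185 - 243*(-2119))/(-413 - 2119) = 382593 - (101185 + 514917)/(-2532) = 382593 - (-1)*616102/2532 = 382593 - 1*(-308051/1266) = 382593 + 308051/1266 = 484670789/1266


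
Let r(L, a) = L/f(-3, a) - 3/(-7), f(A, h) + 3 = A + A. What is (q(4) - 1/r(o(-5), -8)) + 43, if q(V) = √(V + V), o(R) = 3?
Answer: 65/2 + 2*√2 ≈ 35.328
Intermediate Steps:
f(A, h) = -3 + 2*A (f(A, h) = -3 + (A + A) = -3 + 2*A)
r(L, a) = 3/7 - L/9 (r(L, a) = L/(-3 + 2*(-3)) - 3/(-7) = L/(-3 - 6) - 3*(-⅐) = L/(-9) + 3/7 = L*(-⅑) + 3/7 = -L/9 + 3/7 = 3/7 - L/9)
q(V) = √2*√V (q(V) = √(2*V) = √2*√V)
(q(4) - 1/r(o(-5), -8)) + 43 = (√2*√4 - 1/(3/7 - ⅑*3)) + 43 = (√2*2 - 1/(3/7 - ⅓)) + 43 = (2*√2 - 1/2/21) + 43 = (2*√2 - 1*21/2) + 43 = (2*√2 - 21/2) + 43 = (-21/2 + 2*√2) + 43 = 65/2 + 2*√2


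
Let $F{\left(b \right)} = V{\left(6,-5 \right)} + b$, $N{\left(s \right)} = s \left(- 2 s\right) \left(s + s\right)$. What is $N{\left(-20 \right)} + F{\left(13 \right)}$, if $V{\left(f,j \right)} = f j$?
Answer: $31983$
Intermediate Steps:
$N{\left(s \right)} = - 4 s^{3}$ ($N{\left(s \right)} = - 2 s^{2} \cdot 2 s = - 4 s^{3}$)
$F{\left(b \right)} = -30 + b$ ($F{\left(b \right)} = 6 \left(-5\right) + b = -30 + b$)
$N{\left(-20 \right)} + F{\left(13 \right)} = - 4 \left(-20\right)^{3} + \left(-30 + 13\right) = \left(-4\right) \left(-8000\right) - 17 = 32000 - 17 = 31983$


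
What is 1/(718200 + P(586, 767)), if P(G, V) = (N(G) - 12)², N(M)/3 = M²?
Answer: 1/1061263309176 ≈ 9.4227e-13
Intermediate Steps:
N(M) = 3*M²
P(G, V) = (-12 + 3*G²)² (P(G, V) = (3*G² - 12)² = (-12 + 3*G²)²)
1/(718200 + P(586, 767)) = 1/(718200 + 9*(-4 + 586²)²) = 1/(718200 + 9*(-4 + 343396)²) = 1/(718200 + 9*343392²) = 1/(718200 + 9*117918065664) = 1/(718200 + 1061262590976) = 1/1061263309176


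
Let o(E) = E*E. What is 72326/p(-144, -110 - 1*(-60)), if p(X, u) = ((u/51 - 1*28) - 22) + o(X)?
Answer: 1844313/527468 ≈ 3.4965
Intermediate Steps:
o(E) = E**2
p(X, u) = -50 + X**2 + u/51 (p(X, u) = ((u/51 - 1*28) - 22) + X**2 = ((u*(1/51) - 28) - 22) + X**2 = ((u/51 - 28) - 22) + X**2 = ((-28 + u/51) - 22) + X**2 = (-50 + u/51) + X**2 = -50 + X**2 + u/51)
72326/p(-144, -110 - 1*(-60)) = 72326/(-50 + (-144)**2 + (-110 - 1*(-60))/51) = 72326/(-50 + 20736 + (-110 + 60)/51) = 72326/(-50 + 20736 + (1/51)*(-50)) = 72326/(-50 + 20736 - 50/51) = 72326/(1054936/51) = 72326*(51/1054936) = 1844313/527468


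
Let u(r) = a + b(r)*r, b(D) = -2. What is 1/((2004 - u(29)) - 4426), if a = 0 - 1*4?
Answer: -1/2360 ≈ -0.00042373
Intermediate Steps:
a = -4 (a = 0 - 4 = -4)
u(r) = -4 - 2*r
1/((2004 - u(29)) - 4426) = 1/((2004 - (-4 - 2*29)) - 4426) = 1/((2004 - (-4 - 58)) - 4426) = 1/((2004 - 1*(-62)) - 4426) = 1/((2004 + 62) - 4426) = 1/(2066 - 4426) = 1/(-2360) = -1/2360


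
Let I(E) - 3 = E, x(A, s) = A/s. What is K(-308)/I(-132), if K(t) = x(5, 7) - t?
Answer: -2161/903 ≈ -2.3931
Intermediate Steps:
I(E) = 3 + E
K(t) = 5/7 - t
K(-308)/I(-132) = (5/7 - 1*(-308))/(3 - 132) = (5/7 + 308)/(-129) = (2161/7)*(-1/129) = -2161/903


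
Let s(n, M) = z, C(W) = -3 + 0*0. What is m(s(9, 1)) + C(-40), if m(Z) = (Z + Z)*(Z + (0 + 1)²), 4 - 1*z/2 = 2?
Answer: 37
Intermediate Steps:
z = 4 (z = 8 - 2*2 = 8 - 4 = 4)
C(W) = -3 (C(W) = -3 + 0 = -3)
s(n, M) = 4
m(Z) = 2*Z*(1 + Z) (m(Z) = (2*Z)*(Z + 1²) = (2*Z)*(Z + 1) = (2*Z)*(1 + Z) = 2*Z*(1 + Z))
m(s(9, 1)) + C(-40) = 2*4*(1 + 4) - 3 = 2*4*5 - 3 = 40 - 3 = 37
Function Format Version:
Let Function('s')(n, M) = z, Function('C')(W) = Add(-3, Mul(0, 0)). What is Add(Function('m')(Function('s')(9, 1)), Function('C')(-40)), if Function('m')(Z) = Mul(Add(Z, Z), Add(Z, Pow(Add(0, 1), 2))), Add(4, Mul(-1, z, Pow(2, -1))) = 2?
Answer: 37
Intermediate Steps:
z = 4 (z = Add(8, Mul(-2, 2)) = Add(8, -4) = 4)
Function('C')(W) = -3 (Function('C')(W) = Add(-3, 0) = -3)
Function('s')(n, M) = 4
Function('m')(Z) = Mul(2, Z, Add(1, Z)) (Function('m')(Z) = Mul(Mul(2, Z), Add(Z, Pow(1, 2))) = Mul(Mul(2, Z), Add(Z, 1)) = Mul(Mul(2, Z), Add(1, Z)) = Mul(2, Z, Add(1, Z)))
Add(Function('m')(Function('s')(9, 1)), Function('C')(-40)) = Add(Mul(2, 4, Add(1, 4)), -3) = Add(Mul(2, 4, 5), -3) = Add(40, -3) = 37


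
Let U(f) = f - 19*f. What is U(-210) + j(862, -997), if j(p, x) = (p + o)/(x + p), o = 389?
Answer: 56561/15 ≈ 3770.7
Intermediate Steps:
j(p, x) = (389 + p)/(p + x) (j(p, x) = (p + 389)/(x + p) = (389 + p)/(p + x))
U(f) = -18*f
U(-210) + j(862, -997) = -18*(-210) + (389 + 862)/(862 - 997) = 3780 + 1251/(-135) = 3780 - 1/135*1251 = 3780 - 139/15 = 56561/15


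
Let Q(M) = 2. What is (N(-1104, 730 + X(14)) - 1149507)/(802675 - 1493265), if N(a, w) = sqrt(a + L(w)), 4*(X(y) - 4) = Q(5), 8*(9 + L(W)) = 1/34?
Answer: 1149507/690590 - I*sqrt(5146495)/46960120 ≈ 1.6645 - 4.8309e-5*I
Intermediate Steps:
L(W) = -2447/272 (L(W) = -9 + (1/8)/34 = -9 + (1/8)*(1/34) = -9 + 1/272 = -2447/272)
X(y) = 9/2 (X(y) = 4 + (1/4)*2 = 4 + 1/2 = 9/2)
N(a, w) = sqrt(-2447/272 + a) (N(a, w) = sqrt(a - 2447/272) = sqrt(-2447/272 + a))
(N(-1104, 730 + X(14)) - 1149507)/(802675 - 1493265) = (sqrt(-41599 + 4624*(-1104))/68 - 1149507)/(802675 - 1493265) = (sqrt(-41599 - 5104896)/68 - 1149507)/(-690590) = (sqrt(-5146495)/68 - 1149507)*(-1/690590) = ((I*sqrt(5146495))/68 - 1149507)*(-1/690590) = (I*sqrt(5146495)/68 - 1149507)*(-1/690590) = (-1149507 + I*sqrt(5146495)/68)*(-1/690590) = 1149507/690590 - I*sqrt(5146495)/46960120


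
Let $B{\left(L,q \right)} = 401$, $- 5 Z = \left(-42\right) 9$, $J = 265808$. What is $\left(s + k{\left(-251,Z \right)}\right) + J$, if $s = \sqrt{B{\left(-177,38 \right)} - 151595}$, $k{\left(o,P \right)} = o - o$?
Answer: $265808 + i \sqrt{151194} \approx 2.6581 \cdot 10^{5} + 388.84 i$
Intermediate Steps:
$Z = \frac{378}{5}$ ($Z = - \frac{\left(-42\right) 9}{5} = \left(- \frac{1}{5}\right) \left(-378\right) = \frac{378}{5} \approx 75.6$)
$k{\left(o,P \right)} = 0$
$s = i \sqrt{151194}$ ($s = \sqrt{401 - 151595} = \sqrt{-151194} = i \sqrt{151194} \approx 388.84 i$)
$\left(s + k{\left(-251,Z \right)}\right) + J = \left(i \sqrt{151194} + 0\right) + 265808 = i \sqrt{151194} + 265808 = 265808 + i \sqrt{151194}$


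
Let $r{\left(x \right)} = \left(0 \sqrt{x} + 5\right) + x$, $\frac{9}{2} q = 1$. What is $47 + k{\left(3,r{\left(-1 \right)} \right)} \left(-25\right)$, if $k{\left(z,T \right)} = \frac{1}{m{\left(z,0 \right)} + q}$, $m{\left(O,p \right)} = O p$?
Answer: $- \frac{131}{2} \approx -65.5$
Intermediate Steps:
$q = \frac{2}{9}$ ($q = \frac{2}{9} \cdot 1 = \frac{2}{9} \approx 0.22222$)
$r{\left(x \right)} = 5 + x$ ($r{\left(x \right)} = \left(0 + 5\right) + x = 5 + x$)
$k{\left(z,T \right)} = \frac{9}{2}$ ($k{\left(z,T \right)} = \frac{1}{z 0 + \frac{2}{9}} = \frac{1}{0 + \frac{2}{9}} = \frac{1}{\frac{2}{9}} = \frac{9}{2}$)
$47 + k{\left(3,r{\left(-1 \right)} \right)} \left(-25\right) = 47 + \frac{9}{2} \left(-25\right) = 47 - \frac{225}{2} = - \frac{131}{2}$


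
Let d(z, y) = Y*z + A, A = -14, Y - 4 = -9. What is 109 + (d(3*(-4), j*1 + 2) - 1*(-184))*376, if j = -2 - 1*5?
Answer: 86589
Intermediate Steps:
Y = -5 (Y = 4 - 9 = -5)
j = -7 (j = -2 - 5 = -7)
d(z, y) = -14 - 5*z (d(z, y) = -5*z - 14 = -14 - 5*z)
109 + (d(3*(-4), j*1 + 2) - 1*(-184))*376 = 109 + ((-14 - 15*(-4)) - 1*(-184))*376 = 109 + ((-14 - 5*(-12)) + 184)*376 = 109 + ((-14 + 60) + 184)*376 = 109 + (46 + 184)*376 = 109 + 230*376 = 109 + 86480 = 86589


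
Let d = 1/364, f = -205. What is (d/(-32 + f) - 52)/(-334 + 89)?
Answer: 4485937/21135660 ≈ 0.21224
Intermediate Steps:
d = 1/364 ≈ 0.0027473
(d/(-32 + f) - 52)/(-334 + 89) = (1/(364*(-32 - 205)) - 52)/(-334 + 89) = ((1/364)/(-237) - 52)/(-245) = ((1/364)*(-1/237) - 52)*(-1/245) = (-1/86268 - 52)*(-1/245) = -4485937/86268*(-1/245) = 4485937/21135660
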